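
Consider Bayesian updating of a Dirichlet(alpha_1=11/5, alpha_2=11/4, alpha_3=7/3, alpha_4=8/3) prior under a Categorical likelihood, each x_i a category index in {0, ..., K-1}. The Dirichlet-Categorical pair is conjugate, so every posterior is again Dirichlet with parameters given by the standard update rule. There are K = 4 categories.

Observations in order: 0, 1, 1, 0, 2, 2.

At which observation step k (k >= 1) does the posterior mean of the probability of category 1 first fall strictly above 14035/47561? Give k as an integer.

obs 1: x=0 → posterior Dirichlet(16/5, 11/4, 7/3, 8/3)
obs 2: x=1 → posterior Dirichlet(16/5, 15/4, 7/3, 8/3)
obs 3: x=1 → posterior Dirichlet(16/5, 19/4, 7/3, 8/3)
obs 4: x=0 → posterior Dirichlet(21/5, 19/4, 7/3, 8/3)
obs 5: x=2 → posterior Dirichlet(21/5, 19/4, 10/3, 8/3)
obs 6: x=2 → posterior Dirichlet(21/5, 19/4, 13/3, 8/3)

k = 2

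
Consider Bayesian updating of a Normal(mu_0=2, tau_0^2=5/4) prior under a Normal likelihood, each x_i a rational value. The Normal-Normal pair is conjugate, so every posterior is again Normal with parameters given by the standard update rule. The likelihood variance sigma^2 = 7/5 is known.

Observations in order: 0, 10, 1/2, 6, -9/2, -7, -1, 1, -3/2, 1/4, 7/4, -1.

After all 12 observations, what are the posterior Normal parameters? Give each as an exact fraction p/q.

obs 1: x=0 → posterior Normal(56/53, 35/53)
obs 2: x=10 → posterior Normal(51/13, 35/78)
obs 3: x=1/2 → posterior Normal(637/206, 35/103)
obs 4: x=6 → posterior Normal(937/256, 35/128)
obs 5: x=-9/2 → posterior Normal(356/153, 35/153)
obs 6: x=-7 → posterior Normal(181/178, 35/178)
obs 7: x=-1 → posterior Normal(156/203, 5/29)
obs 8: x=1 → posterior Normal(181/228, 35/228)
obs 9: x=-3/2 → posterior Normal(287/506, 35/253)
obs 10: x=1/4 → posterior Normal(599/1112, 35/278)
obs 11: x=7/4 → posterior Normal(129/202, 35/303)
obs 12: x=-1 → posterior Normal(337/656, 35/328)

mu_0=337/656, tau_0^2=35/328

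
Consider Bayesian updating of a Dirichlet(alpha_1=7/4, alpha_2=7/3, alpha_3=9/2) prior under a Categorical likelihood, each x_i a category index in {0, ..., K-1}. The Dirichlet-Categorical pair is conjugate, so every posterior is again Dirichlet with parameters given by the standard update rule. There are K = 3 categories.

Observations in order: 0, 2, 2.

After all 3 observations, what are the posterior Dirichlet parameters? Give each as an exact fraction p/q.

alpha_1=11/4, alpha_2=7/3, alpha_3=13/2

obs 1: x=0 → posterior Dirichlet(11/4, 7/3, 9/2)
obs 2: x=2 → posterior Dirichlet(11/4, 7/3, 11/2)
obs 3: x=2 → posterior Dirichlet(11/4, 7/3, 13/2)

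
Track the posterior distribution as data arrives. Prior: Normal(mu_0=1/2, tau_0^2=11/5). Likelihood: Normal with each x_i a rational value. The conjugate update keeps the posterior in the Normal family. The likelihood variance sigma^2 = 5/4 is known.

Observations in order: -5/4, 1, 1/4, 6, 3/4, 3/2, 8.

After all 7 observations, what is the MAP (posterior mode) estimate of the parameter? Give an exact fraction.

485/222

obs 1: x=-5/4 → posterior Normal(-85/138, 55/69)
obs 2: x=1 → posterior Normal(3/226, 55/113)
obs 3: x=1/4 → posterior Normal(25/314, 55/157)
obs 4: x=6 → posterior Normal(553/402, 55/201)
obs 5: x=3/4 → posterior Normal(619/490, 11/49)
obs 6: x=3/2 → posterior Normal(751/578, 55/289)
obs 7: x=8 → posterior Normal(485/222, 55/333)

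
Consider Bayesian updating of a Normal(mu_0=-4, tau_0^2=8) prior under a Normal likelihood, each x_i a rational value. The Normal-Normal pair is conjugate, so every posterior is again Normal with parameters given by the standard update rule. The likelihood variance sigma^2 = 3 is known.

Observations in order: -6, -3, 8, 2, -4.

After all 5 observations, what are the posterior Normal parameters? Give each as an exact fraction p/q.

obs 1: x=-6 → posterior Normal(-60/11, 24/11)
obs 2: x=-3 → posterior Normal(-84/19, 24/19)
obs 3: x=8 → posterior Normal(-20/27, 8/9)
obs 4: x=2 → posterior Normal(-4/35, 24/35)
obs 5: x=-4 → posterior Normal(-36/43, 24/43)

mu_0=-36/43, tau_0^2=24/43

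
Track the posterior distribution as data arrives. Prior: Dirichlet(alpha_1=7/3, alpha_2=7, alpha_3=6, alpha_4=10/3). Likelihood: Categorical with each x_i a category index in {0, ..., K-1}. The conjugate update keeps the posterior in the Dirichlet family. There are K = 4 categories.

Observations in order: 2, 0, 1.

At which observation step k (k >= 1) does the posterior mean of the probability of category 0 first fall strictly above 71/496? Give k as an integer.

obs 1: x=2 → posterior Dirichlet(7/3, 7, 7, 10/3)
obs 2: x=0 → posterior Dirichlet(10/3, 7, 7, 10/3)
obs 3: x=1 → posterior Dirichlet(10/3, 8, 7, 10/3)

k = 2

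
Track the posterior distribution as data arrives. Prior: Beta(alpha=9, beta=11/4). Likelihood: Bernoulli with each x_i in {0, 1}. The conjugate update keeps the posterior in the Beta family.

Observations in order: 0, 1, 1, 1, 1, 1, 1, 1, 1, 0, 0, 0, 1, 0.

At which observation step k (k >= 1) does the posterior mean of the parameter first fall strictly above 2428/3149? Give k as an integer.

obs 1: x=0 → posterior Beta(9, 15/4)
obs 2: x=1 → posterior Beta(10, 15/4)
obs 3: x=1 → posterior Beta(11, 15/4)
obs 4: x=1 → posterior Beta(12, 15/4)
obs 5: x=1 → posterior Beta(13, 15/4)
obs 6: x=1 → posterior Beta(14, 15/4)
obs 7: x=1 → posterior Beta(15, 15/4)
obs 8: x=1 → posterior Beta(16, 15/4)
obs 9: x=1 → posterior Beta(17, 15/4)
obs 10: x=0 → posterior Beta(17, 19/4)
obs 11: x=0 → posterior Beta(17, 23/4)
obs 12: x=0 → posterior Beta(17, 27/4)
obs 13: x=1 → posterior Beta(18, 27/4)
obs 14: x=0 → posterior Beta(18, 31/4)

k = 5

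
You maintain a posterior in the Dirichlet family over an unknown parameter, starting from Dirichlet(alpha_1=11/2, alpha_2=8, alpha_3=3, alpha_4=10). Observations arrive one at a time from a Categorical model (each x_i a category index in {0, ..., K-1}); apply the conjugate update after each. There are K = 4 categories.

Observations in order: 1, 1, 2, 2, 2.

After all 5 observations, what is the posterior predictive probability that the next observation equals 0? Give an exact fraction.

obs 1: x=1 → posterior Dirichlet(11/2, 9, 3, 10)
obs 2: x=1 → posterior Dirichlet(11/2, 10, 3, 10)
obs 3: x=2 → posterior Dirichlet(11/2, 10, 4, 10)
obs 4: x=2 → posterior Dirichlet(11/2, 10, 5, 10)
obs 5: x=2 → posterior Dirichlet(11/2, 10, 6, 10)

11/63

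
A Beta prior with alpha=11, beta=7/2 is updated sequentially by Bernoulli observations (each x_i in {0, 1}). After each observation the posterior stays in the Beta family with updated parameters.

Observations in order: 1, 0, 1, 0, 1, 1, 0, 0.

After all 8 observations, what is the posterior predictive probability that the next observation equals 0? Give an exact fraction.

1/3

obs 1: x=1 → posterior Beta(12, 7/2)
obs 2: x=0 → posterior Beta(12, 9/2)
obs 3: x=1 → posterior Beta(13, 9/2)
obs 4: x=0 → posterior Beta(13, 11/2)
obs 5: x=1 → posterior Beta(14, 11/2)
obs 6: x=1 → posterior Beta(15, 11/2)
obs 7: x=0 → posterior Beta(15, 13/2)
obs 8: x=0 → posterior Beta(15, 15/2)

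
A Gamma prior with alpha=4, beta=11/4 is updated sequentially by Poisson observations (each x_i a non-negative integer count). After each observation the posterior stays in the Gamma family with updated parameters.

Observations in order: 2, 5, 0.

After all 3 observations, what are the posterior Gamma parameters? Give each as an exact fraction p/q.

obs 1: x=2 → posterior Gamma(6, 15/4)
obs 2: x=5 → posterior Gamma(11, 19/4)
obs 3: x=0 → posterior Gamma(11, 23/4)

alpha=11, beta=23/4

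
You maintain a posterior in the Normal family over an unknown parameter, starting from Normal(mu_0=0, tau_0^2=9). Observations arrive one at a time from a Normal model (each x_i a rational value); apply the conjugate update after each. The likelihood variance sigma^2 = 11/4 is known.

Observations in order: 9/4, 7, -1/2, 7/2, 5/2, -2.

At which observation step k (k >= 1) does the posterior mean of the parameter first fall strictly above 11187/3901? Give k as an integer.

obs 1: x=9/4 → posterior Normal(81/47, 99/47)
obs 2: x=7 → posterior Normal(333/83, 99/83)
obs 3: x=-1/2 → posterior Normal(45/17, 99/119)
obs 4: x=7/2 → posterior Normal(441/155, 99/155)
obs 5: x=5/2 → posterior Normal(531/191, 99/191)
obs 6: x=-2 → posterior Normal(459/227, 99/227)

k = 2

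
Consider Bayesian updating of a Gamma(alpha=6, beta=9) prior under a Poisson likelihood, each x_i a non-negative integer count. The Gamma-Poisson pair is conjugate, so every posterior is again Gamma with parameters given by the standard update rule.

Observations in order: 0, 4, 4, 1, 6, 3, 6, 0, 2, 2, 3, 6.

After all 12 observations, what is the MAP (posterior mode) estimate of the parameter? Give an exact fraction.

obs 1: x=0 → posterior Gamma(6, 10)
obs 2: x=4 → posterior Gamma(10, 11)
obs 3: x=4 → posterior Gamma(14, 12)
obs 4: x=1 → posterior Gamma(15, 13)
obs 5: x=6 → posterior Gamma(21, 14)
obs 6: x=3 → posterior Gamma(24, 15)
obs 7: x=6 → posterior Gamma(30, 16)
obs 8: x=0 → posterior Gamma(30, 17)
obs 9: x=2 → posterior Gamma(32, 18)
obs 10: x=2 → posterior Gamma(34, 19)
obs 11: x=3 → posterior Gamma(37, 20)
obs 12: x=6 → posterior Gamma(43, 21)

2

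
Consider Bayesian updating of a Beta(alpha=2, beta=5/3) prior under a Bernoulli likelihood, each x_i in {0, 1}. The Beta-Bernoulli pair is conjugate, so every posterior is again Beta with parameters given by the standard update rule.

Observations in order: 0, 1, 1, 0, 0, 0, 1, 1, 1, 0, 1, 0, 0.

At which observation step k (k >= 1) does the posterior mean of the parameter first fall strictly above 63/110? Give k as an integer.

obs 1: x=0 → posterior Beta(2, 8/3)
obs 2: x=1 → posterior Beta(3, 8/3)
obs 3: x=1 → posterior Beta(4, 8/3)
obs 4: x=0 → posterior Beta(4, 11/3)
obs 5: x=0 → posterior Beta(4, 14/3)
obs 6: x=0 → posterior Beta(4, 17/3)
obs 7: x=1 → posterior Beta(5, 17/3)
obs 8: x=1 → posterior Beta(6, 17/3)
obs 9: x=1 → posterior Beta(7, 17/3)
obs 10: x=0 → posterior Beta(7, 20/3)
obs 11: x=1 → posterior Beta(8, 20/3)
obs 12: x=0 → posterior Beta(8, 23/3)
obs 13: x=0 → posterior Beta(8, 26/3)

k = 3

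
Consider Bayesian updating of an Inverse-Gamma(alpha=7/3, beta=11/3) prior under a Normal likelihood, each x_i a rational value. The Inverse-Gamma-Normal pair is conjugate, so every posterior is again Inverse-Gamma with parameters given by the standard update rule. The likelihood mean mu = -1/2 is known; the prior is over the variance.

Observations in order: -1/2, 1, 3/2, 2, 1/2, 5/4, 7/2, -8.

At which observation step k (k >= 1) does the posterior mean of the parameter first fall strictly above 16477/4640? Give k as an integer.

obs 1: x=-1/2 → posterior Inverse-Gamma(17/6, 11/3)
obs 2: x=1 → posterior Inverse-Gamma(10/3, 115/24)
obs 3: x=3/2 → posterior Inverse-Gamma(23/6, 163/24)
obs 4: x=2 → posterior Inverse-Gamma(13/3, 119/12)
obs 5: x=1/2 → posterior Inverse-Gamma(29/6, 125/12)
obs 6: x=5/4 → posterior Inverse-Gamma(16/3, 1147/96)
obs 7: x=7/2 → posterior Inverse-Gamma(35/6, 1915/96)
obs 8: x=-8 → posterior Inverse-Gamma(19/3, 4615/96)

k = 7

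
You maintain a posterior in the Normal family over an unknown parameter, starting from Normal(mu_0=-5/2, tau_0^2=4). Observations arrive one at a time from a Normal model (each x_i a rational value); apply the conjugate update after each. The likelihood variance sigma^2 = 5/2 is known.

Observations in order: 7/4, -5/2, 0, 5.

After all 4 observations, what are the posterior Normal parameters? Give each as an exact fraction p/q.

obs 1: x=7/4 → posterior Normal(3/26, 20/13)
obs 2: x=-5/2 → posterior Normal(-37/42, 20/21)
obs 3: x=0 → posterior Normal(-37/58, 20/29)
obs 4: x=5 → posterior Normal(43/74, 20/37)

mu_0=43/74, tau_0^2=20/37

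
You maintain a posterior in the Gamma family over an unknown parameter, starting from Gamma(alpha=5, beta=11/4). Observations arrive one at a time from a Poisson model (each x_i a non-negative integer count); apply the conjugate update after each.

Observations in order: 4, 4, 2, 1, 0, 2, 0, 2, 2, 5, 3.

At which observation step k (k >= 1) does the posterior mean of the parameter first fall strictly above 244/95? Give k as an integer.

k = 2

obs 1: x=4 → posterior Gamma(9, 15/4)
obs 2: x=4 → posterior Gamma(13, 19/4)
obs 3: x=2 → posterior Gamma(15, 23/4)
obs 4: x=1 → posterior Gamma(16, 27/4)
obs 5: x=0 → posterior Gamma(16, 31/4)
obs 6: x=2 → posterior Gamma(18, 35/4)
obs 7: x=0 → posterior Gamma(18, 39/4)
obs 8: x=2 → posterior Gamma(20, 43/4)
obs 9: x=2 → posterior Gamma(22, 47/4)
obs 10: x=5 → posterior Gamma(27, 51/4)
obs 11: x=3 → posterior Gamma(30, 55/4)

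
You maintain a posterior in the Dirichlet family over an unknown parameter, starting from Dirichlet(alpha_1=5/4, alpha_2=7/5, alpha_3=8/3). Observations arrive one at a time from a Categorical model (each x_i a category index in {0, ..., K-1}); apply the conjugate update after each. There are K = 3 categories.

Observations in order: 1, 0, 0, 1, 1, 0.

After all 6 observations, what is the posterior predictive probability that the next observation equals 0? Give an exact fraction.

255/679

obs 1: x=1 → posterior Dirichlet(5/4, 12/5, 8/3)
obs 2: x=0 → posterior Dirichlet(9/4, 12/5, 8/3)
obs 3: x=0 → posterior Dirichlet(13/4, 12/5, 8/3)
obs 4: x=1 → posterior Dirichlet(13/4, 17/5, 8/3)
obs 5: x=1 → posterior Dirichlet(13/4, 22/5, 8/3)
obs 6: x=0 → posterior Dirichlet(17/4, 22/5, 8/3)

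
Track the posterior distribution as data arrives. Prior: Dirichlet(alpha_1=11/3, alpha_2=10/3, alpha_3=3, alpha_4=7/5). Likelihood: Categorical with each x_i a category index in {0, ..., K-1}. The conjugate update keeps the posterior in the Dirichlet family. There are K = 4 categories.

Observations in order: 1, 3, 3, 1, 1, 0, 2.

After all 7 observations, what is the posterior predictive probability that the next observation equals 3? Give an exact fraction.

17/92

obs 1: x=1 → posterior Dirichlet(11/3, 13/3, 3, 7/5)
obs 2: x=3 → posterior Dirichlet(11/3, 13/3, 3, 12/5)
obs 3: x=3 → posterior Dirichlet(11/3, 13/3, 3, 17/5)
obs 4: x=1 → posterior Dirichlet(11/3, 16/3, 3, 17/5)
obs 5: x=1 → posterior Dirichlet(11/3, 19/3, 3, 17/5)
obs 6: x=0 → posterior Dirichlet(14/3, 19/3, 3, 17/5)
obs 7: x=2 → posterior Dirichlet(14/3, 19/3, 4, 17/5)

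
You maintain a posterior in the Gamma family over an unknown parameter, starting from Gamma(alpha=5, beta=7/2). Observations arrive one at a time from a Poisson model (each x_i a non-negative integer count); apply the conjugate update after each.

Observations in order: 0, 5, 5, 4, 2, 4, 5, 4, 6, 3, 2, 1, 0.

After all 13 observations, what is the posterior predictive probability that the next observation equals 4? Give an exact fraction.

491639651692309012022664680724425448257306695725263317577296446790700498496/3259913958090809899313296951820154506833748797589578316546976566314697265625

obs 1: x=0 → posterior Gamma(5, 9/2)
obs 2: x=5 → posterior Gamma(10, 11/2)
obs 3: x=5 → posterior Gamma(15, 13/2)
obs 4: x=4 → posterior Gamma(19, 15/2)
obs 5: x=2 → posterior Gamma(21, 17/2)
obs 6: x=4 → posterior Gamma(25, 19/2)
obs 7: x=5 → posterior Gamma(30, 21/2)
obs 8: x=4 → posterior Gamma(34, 23/2)
obs 9: x=6 → posterior Gamma(40, 25/2)
obs 10: x=3 → posterior Gamma(43, 27/2)
obs 11: x=2 → posterior Gamma(45, 29/2)
obs 12: x=1 → posterior Gamma(46, 31/2)
obs 13: x=0 → posterior Gamma(46, 33/2)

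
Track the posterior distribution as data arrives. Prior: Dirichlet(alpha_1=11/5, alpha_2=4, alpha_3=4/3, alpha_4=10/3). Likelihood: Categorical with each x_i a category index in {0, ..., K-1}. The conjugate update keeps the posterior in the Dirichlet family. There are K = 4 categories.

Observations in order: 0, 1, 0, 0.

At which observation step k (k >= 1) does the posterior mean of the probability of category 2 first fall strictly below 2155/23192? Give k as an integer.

obs 1: x=0 → posterior Dirichlet(16/5, 4, 4/3, 10/3)
obs 2: x=1 → posterior Dirichlet(16/5, 5, 4/3, 10/3)
obs 3: x=0 → posterior Dirichlet(21/5, 5, 4/3, 10/3)
obs 4: x=0 → posterior Dirichlet(26/5, 5, 4/3, 10/3)

k = 4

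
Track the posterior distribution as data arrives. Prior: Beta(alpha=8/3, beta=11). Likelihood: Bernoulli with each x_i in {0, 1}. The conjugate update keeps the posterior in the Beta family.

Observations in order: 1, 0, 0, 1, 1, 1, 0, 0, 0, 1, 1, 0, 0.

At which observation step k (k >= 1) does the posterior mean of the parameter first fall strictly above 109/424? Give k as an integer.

k = 4

obs 1: x=1 → posterior Beta(11/3, 11)
obs 2: x=0 → posterior Beta(11/3, 12)
obs 3: x=0 → posterior Beta(11/3, 13)
obs 4: x=1 → posterior Beta(14/3, 13)
obs 5: x=1 → posterior Beta(17/3, 13)
obs 6: x=1 → posterior Beta(20/3, 13)
obs 7: x=0 → posterior Beta(20/3, 14)
obs 8: x=0 → posterior Beta(20/3, 15)
obs 9: x=0 → posterior Beta(20/3, 16)
obs 10: x=1 → posterior Beta(23/3, 16)
obs 11: x=1 → posterior Beta(26/3, 16)
obs 12: x=0 → posterior Beta(26/3, 17)
obs 13: x=0 → posterior Beta(26/3, 18)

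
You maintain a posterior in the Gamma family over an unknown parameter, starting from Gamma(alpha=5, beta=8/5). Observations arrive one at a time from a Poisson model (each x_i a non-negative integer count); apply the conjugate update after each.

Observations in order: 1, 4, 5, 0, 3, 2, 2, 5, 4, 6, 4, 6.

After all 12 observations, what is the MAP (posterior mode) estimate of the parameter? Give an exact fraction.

obs 1: x=1 → posterior Gamma(6, 13/5)
obs 2: x=4 → posterior Gamma(10, 18/5)
obs 3: x=5 → posterior Gamma(15, 23/5)
obs 4: x=0 → posterior Gamma(15, 28/5)
obs 5: x=3 → posterior Gamma(18, 33/5)
obs 6: x=2 → posterior Gamma(20, 38/5)
obs 7: x=2 → posterior Gamma(22, 43/5)
obs 8: x=5 → posterior Gamma(27, 48/5)
obs 9: x=4 → posterior Gamma(31, 53/5)
obs 10: x=6 → posterior Gamma(37, 58/5)
obs 11: x=4 → posterior Gamma(41, 63/5)
obs 12: x=6 → posterior Gamma(47, 68/5)

115/34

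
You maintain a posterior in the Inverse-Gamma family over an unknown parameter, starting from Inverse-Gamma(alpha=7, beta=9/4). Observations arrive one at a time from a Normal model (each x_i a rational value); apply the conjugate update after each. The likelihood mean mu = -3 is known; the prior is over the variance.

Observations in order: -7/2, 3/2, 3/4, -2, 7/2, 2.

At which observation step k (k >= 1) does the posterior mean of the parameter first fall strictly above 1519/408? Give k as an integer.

k = 5

obs 1: x=-7/2 → posterior Inverse-Gamma(15/2, 19/8)
obs 2: x=3/2 → posterior Inverse-Gamma(8, 25/2)
obs 3: x=3/4 → posterior Inverse-Gamma(17/2, 625/32)
obs 4: x=-2 → posterior Inverse-Gamma(9, 641/32)
obs 5: x=7/2 → posterior Inverse-Gamma(19/2, 1317/32)
obs 6: x=2 → posterior Inverse-Gamma(10, 1717/32)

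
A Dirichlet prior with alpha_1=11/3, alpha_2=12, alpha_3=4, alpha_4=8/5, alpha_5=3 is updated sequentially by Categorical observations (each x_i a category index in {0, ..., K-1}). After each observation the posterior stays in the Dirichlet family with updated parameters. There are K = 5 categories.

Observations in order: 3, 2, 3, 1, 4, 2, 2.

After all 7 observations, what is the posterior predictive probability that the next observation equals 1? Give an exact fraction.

obs 1: x=3 → posterior Dirichlet(11/3, 12, 4, 13/5, 3)
obs 2: x=2 → posterior Dirichlet(11/3, 12, 5, 13/5, 3)
obs 3: x=3 → posterior Dirichlet(11/3, 12, 5, 18/5, 3)
obs 4: x=1 → posterior Dirichlet(11/3, 13, 5, 18/5, 3)
obs 5: x=4 → posterior Dirichlet(11/3, 13, 5, 18/5, 4)
obs 6: x=2 → posterior Dirichlet(11/3, 13, 6, 18/5, 4)
obs 7: x=2 → posterior Dirichlet(11/3, 13, 7, 18/5, 4)

195/469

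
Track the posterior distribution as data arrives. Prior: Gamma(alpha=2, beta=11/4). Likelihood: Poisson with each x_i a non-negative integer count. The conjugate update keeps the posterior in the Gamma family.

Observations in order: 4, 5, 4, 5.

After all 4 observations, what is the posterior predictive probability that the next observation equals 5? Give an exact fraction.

obs 1: x=4 → posterior Gamma(6, 15/4)
obs 2: x=5 → posterior Gamma(11, 19/4)
obs 3: x=4 → posterior Gamma(15, 23/4)
obs 4: x=5 → posterior Gamma(20, 27/4)

1845036842321704462511688282905911296/19232792489931358333837313998767870751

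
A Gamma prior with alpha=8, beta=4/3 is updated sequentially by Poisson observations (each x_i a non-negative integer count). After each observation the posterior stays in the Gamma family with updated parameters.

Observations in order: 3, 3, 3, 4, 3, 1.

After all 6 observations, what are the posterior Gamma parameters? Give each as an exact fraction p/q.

alpha=25, beta=22/3

obs 1: x=3 → posterior Gamma(11, 7/3)
obs 2: x=3 → posterior Gamma(14, 10/3)
obs 3: x=3 → posterior Gamma(17, 13/3)
obs 4: x=4 → posterior Gamma(21, 16/3)
obs 5: x=3 → posterior Gamma(24, 19/3)
obs 6: x=1 → posterior Gamma(25, 22/3)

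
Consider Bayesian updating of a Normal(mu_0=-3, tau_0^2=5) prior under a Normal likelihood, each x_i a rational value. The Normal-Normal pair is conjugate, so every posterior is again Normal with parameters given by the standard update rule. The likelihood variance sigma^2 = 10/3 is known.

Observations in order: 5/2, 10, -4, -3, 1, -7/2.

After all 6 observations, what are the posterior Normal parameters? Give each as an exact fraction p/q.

obs 1: x=5/2 → posterior Normal(3/10, 2)
obs 2: x=10 → posterior Normal(63/16, 5/4)
obs 3: x=-4 → posterior Normal(39/22, 10/11)
obs 4: x=-3 → posterior Normal(3/4, 5/7)
obs 5: x=1 → posterior Normal(27/34, 10/17)
obs 6: x=-7/2 → posterior Normal(3/20, 1/2)

mu_0=3/20, tau_0^2=1/2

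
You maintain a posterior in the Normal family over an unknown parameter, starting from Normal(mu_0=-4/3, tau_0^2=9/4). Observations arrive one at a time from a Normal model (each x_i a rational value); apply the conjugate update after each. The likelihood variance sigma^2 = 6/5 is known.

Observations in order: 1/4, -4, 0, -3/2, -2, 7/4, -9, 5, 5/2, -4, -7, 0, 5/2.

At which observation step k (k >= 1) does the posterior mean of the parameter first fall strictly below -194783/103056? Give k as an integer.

obs 1: x=1/4 → posterior Normal(-83/276, 18/23)
obs 2: x=-4 → posterior Normal(-803/456, 9/19)
obs 3: x=0 → posterior Normal(-803/636, 18/53)
obs 4: x=-3/2 → posterior Normal(-1073/816, 9/34)
obs 5: x=-2 → posterior Normal(-1433/996, 18/83)
obs 6: x=7/4 → posterior Normal(-559/588, 9/49)
obs 7: x=-9 → posterior Normal(-1369/678, 18/113)
obs 8: x=5 → posterior Normal(-919/768, 9/64)
obs 9: x=5/2 → posterior Normal(-347/429, 18/143)
obs 10: x=-4 → posterior Normal(-527/474, 9/79)
obs 11: x=-7 → posterior Normal(-842/519, 18/173)
obs 12: x=0 → posterior Normal(-421/282, 9/94)
obs 13: x=5/2 → posterior Normal(-1459/1218, 18/203)

k = 7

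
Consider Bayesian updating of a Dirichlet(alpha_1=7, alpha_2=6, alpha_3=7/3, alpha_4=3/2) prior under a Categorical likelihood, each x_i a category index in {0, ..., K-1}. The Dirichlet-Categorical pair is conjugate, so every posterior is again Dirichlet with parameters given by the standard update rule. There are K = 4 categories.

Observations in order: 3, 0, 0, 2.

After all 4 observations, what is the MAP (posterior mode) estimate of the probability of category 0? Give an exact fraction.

obs 1: x=3 → posterior Dirichlet(7, 6, 7/3, 5/2)
obs 2: x=0 → posterior Dirichlet(8, 6, 7/3, 5/2)
obs 3: x=0 → posterior Dirichlet(9, 6, 7/3, 5/2)
obs 4: x=2 → posterior Dirichlet(9, 6, 10/3, 5/2)

48/101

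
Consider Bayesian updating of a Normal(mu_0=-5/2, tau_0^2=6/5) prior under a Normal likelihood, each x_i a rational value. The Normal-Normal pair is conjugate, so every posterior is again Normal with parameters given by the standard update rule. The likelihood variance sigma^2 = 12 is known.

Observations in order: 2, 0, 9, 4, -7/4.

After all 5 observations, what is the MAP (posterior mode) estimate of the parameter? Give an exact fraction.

-47/60

obs 1: x=2 → posterior Normal(-23/11, 12/11)
obs 2: x=0 → posterior Normal(-23/12, 1)
obs 3: x=9 → posterior Normal(-14/13, 12/13)
obs 4: x=4 → posterior Normal(-5/7, 6/7)
obs 5: x=-7/4 → posterior Normal(-47/60, 4/5)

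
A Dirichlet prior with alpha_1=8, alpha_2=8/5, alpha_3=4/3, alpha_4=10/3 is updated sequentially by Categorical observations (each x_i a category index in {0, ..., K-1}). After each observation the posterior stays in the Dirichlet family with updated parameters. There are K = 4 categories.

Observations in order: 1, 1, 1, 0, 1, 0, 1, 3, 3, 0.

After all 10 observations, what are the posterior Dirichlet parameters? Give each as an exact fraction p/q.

obs 1: x=1 → posterior Dirichlet(8, 13/5, 4/3, 10/3)
obs 2: x=1 → posterior Dirichlet(8, 18/5, 4/3, 10/3)
obs 3: x=1 → posterior Dirichlet(8, 23/5, 4/3, 10/3)
obs 4: x=0 → posterior Dirichlet(9, 23/5, 4/3, 10/3)
obs 5: x=1 → posterior Dirichlet(9, 28/5, 4/3, 10/3)
obs 6: x=0 → posterior Dirichlet(10, 28/5, 4/3, 10/3)
obs 7: x=1 → posterior Dirichlet(10, 33/5, 4/3, 10/3)
obs 8: x=3 → posterior Dirichlet(10, 33/5, 4/3, 13/3)
obs 9: x=3 → posterior Dirichlet(10, 33/5, 4/3, 16/3)
obs 10: x=0 → posterior Dirichlet(11, 33/5, 4/3, 16/3)

alpha_1=11, alpha_2=33/5, alpha_3=4/3, alpha_4=16/3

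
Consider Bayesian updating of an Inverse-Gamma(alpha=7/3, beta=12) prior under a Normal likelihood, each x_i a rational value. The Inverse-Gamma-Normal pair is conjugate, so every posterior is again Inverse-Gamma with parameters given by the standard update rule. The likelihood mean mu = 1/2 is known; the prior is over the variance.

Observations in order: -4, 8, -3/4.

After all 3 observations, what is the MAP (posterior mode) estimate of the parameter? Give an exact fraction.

4899/464

obs 1: x=-4 → posterior Inverse-Gamma(17/6, 177/8)
obs 2: x=8 → posterior Inverse-Gamma(10/3, 201/4)
obs 3: x=-3/4 → posterior Inverse-Gamma(23/6, 1633/32)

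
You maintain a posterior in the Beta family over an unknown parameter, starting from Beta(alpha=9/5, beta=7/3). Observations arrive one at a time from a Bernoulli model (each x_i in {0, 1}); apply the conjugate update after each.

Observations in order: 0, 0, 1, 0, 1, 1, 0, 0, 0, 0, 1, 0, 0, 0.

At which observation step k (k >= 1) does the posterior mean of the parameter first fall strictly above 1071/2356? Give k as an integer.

obs 1: x=0 → posterior Beta(9/5, 10/3)
obs 2: x=0 → posterior Beta(9/5, 13/3)
obs 3: x=1 → posterior Beta(14/5, 13/3)
obs 4: x=0 → posterior Beta(14/5, 16/3)
obs 5: x=1 → posterior Beta(19/5, 16/3)
obs 6: x=1 → posterior Beta(24/5, 16/3)
obs 7: x=0 → posterior Beta(24/5, 19/3)
obs 8: x=0 → posterior Beta(24/5, 22/3)
obs 9: x=0 → posterior Beta(24/5, 25/3)
obs 10: x=0 → posterior Beta(24/5, 28/3)
obs 11: x=1 → posterior Beta(29/5, 28/3)
obs 12: x=0 → posterior Beta(29/5, 31/3)
obs 13: x=0 → posterior Beta(29/5, 34/3)
obs 14: x=0 → posterior Beta(29/5, 37/3)

k = 6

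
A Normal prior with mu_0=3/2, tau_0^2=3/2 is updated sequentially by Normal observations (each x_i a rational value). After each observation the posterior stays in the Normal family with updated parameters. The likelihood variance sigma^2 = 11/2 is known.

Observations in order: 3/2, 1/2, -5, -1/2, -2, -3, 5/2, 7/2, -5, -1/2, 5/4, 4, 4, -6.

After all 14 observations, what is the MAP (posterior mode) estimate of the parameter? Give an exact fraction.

9/212

obs 1: x=3/2 → posterior Normal(3/2, 33/28)
obs 2: x=1/2 → posterior Normal(45/34, 33/34)
obs 3: x=-5 → posterior Normal(3/8, 33/40)
obs 4: x=-1/2 → posterior Normal(6/23, 33/46)
obs 5: x=-2 → posterior Normal(0, 33/52)
obs 6: x=-3 → posterior Normal(-9/29, 33/58)
obs 7: x=5/2 → posterior Normal(-3/64, 33/64)
obs 8: x=7/2 → posterior Normal(9/35, 33/70)
obs 9: x=-5 → posterior Normal(-3/19, 33/76)
obs 10: x=-1/2 → posterior Normal(-15/82, 33/82)
obs 11: x=5/4 → posterior Normal(-15/176, 3/8)
obs 12: x=4 → posterior Normal(33/188, 33/94)
obs 13: x=4 → posterior Normal(81/200, 33/100)
obs 14: x=-6 → posterior Normal(9/212, 33/106)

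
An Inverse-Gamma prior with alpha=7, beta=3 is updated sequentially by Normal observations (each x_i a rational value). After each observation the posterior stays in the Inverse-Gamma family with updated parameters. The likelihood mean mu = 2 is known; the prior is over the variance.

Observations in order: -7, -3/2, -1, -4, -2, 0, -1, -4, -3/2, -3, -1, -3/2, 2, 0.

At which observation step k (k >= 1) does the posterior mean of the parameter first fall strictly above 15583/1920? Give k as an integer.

obs 1: x=-7 → posterior Inverse-Gamma(15/2, 87/2)
obs 2: x=-3/2 → posterior Inverse-Gamma(8, 397/8)
obs 3: x=-1 → posterior Inverse-Gamma(17/2, 433/8)
obs 4: x=-4 → posterior Inverse-Gamma(9, 577/8)
obs 5: x=-2 → posterior Inverse-Gamma(19/2, 641/8)
obs 6: x=0 → posterior Inverse-Gamma(10, 657/8)
obs 7: x=-1 → posterior Inverse-Gamma(21/2, 693/8)
obs 8: x=-4 → posterior Inverse-Gamma(11, 837/8)
obs 9: x=-3/2 → posterior Inverse-Gamma(23/2, 443/4)
obs 10: x=-3 → posterior Inverse-Gamma(12, 493/4)
obs 11: x=-1 → posterior Inverse-Gamma(25/2, 511/4)
obs 12: x=-3/2 → posterior Inverse-Gamma(13, 1071/8)
obs 13: x=2 → posterior Inverse-Gamma(27/2, 1071/8)
obs 14: x=0 → posterior Inverse-Gamma(14, 1087/8)

k = 4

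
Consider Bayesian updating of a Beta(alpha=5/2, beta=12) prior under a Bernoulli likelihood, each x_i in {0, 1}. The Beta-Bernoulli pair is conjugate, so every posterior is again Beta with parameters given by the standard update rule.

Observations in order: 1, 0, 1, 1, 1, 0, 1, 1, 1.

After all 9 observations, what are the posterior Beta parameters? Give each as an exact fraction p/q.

alpha=19/2, beta=14

obs 1: x=1 → posterior Beta(7/2, 12)
obs 2: x=0 → posterior Beta(7/2, 13)
obs 3: x=1 → posterior Beta(9/2, 13)
obs 4: x=1 → posterior Beta(11/2, 13)
obs 5: x=1 → posterior Beta(13/2, 13)
obs 6: x=0 → posterior Beta(13/2, 14)
obs 7: x=1 → posterior Beta(15/2, 14)
obs 8: x=1 → posterior Beta(17/2, 14)
obs 9: x=1 → posterior Beta(19/2, 14)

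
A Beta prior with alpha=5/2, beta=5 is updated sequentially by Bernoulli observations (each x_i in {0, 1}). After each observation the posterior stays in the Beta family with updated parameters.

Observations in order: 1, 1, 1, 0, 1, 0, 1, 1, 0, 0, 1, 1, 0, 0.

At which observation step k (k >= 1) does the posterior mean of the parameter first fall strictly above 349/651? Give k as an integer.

k = 8

obs 1: x=1 → posterior Beta(7/2, 5)
obs 2: x=1 → posterior Beta(9/2, 5)
obs 3: x=1 → posterior Beta(11/2, 5)
obs 4: x=0 → posterior Beta(11/2, 6)
obs 5: x=1 → posterior Beta(13/2, 6)
obs 6: x=0 → posterior Beta(13/2, 7)
obs 7: x=1 → posterior Beta(15/2, 7)
obs 8: x=1 → posterior Beta(17/2, 7)
obs 9: x=0 → posterior Beta(17/2, 8)
obs 10: x=0 → posterior Beta(17/2, 9)
obs 11: x=1 → posterior Beta(19/2, 9)
obs 12: x=1 → posterior Beta(21/2, 9)
obs 13: x=0 → posterior Beta(21/2, 10)
obs 14: x=0 → posterior Beta(21/2, 11)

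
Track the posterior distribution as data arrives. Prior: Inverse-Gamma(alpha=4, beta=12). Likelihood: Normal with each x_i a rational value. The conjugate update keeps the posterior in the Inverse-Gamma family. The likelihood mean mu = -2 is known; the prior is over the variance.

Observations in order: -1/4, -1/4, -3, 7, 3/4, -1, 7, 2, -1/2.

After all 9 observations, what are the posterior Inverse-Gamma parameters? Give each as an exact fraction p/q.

alpha=17/2, beta=3519/32

obs 1: x=-1/4 → posterior Inverse-Gamma(9/2, 433/32)
obs 2: x=-1/4 → posterior Inverse-Gamma(5, 241/16)
obs 3: x=-3 → posterior Inverse-Gamma(11/2, 249/16)
obs 4: x=7 → posterior Inverse-Gamma(6, 897/16)
obs 5: x=3/4 → posterior Inverse-Gamma(13/2, 1915/32)
obs 6: x=-1 → posterior Inverse-Gamma(7, 1931/32)
obs 7: x=7 → posterior Inverse-Gamma(15/2, 3227/32)
obs 8: x=2 → posterior Inverse-Gamma(8, 3483/32)
obs 9: x=-1/2 → posterior Inverse-Gamma(17/2, 3519/32)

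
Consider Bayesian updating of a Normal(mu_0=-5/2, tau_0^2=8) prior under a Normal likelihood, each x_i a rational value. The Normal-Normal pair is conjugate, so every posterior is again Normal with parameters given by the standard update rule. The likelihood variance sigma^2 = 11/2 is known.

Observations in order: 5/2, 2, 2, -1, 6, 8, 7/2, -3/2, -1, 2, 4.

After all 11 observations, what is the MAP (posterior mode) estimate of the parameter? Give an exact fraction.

793/374

obs 1: x=5/2 → posterior Normal(25/54, 88/27)
obs 2: x=2 → posterior Normal(89/86, 88/43)
obs 3: x=2 → posterior Normal(153/118, 88/59)
obs 4: x=-1 → posterior Normal(121/150, 88/75)
obs 5: x=6 → posterior Normal(313/182, 88/91)
obs 6: x=8 → posterior Normal(569/214, 88/107)
obs 7: x=7/2 → posterior Normal(227/82, 88/123)
obs 8: x=-3/2 → posterior Normal(633/278, 88/139)
obs 9: x=-1 → posterior Normal(601/310, 88/155)
obs 10: x=2 → posterior Normal(35/18, 88/171)
obs 11: x=4 → posterior Normal(793/374, 8/17)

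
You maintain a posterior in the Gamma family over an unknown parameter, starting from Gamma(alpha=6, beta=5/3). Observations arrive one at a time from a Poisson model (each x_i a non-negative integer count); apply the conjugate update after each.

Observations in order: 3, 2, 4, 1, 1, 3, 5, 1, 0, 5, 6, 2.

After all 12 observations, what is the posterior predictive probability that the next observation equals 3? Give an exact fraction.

obs 1: x=3 → posterior Gamma(9, 8/3)
obs 2: x=2 → posterior Gamma(11, 11/3)
obs 3: x=4 → posterior Gamma(15, 14/3)
obs 4: x=1 → posterior Gamma(16, 17/3)
obs 5: x=1 → posterior Gamma(17, 20/3)
obs 6: x=3 → posterior Gamma(20, 23/3)
obs 7: x=5 → posterior Gamma(25, 26/3)
obs 8: x=1 → posterior Gamma(26, 29/3)
obs 9: x=0 → posterior Gamma(26, 32/3)
obs 10: x=5 → posterior Gamma(31, 35/3)
obs 11: x=6 → posterior Gamma(37, 38/3)
obs 12: x=2 → posterior Gamma(39, 41/3)

56968054677083159944927211411967626323298433522773109635137002649755/264820999943260595770300311101804756648525288806896635756058492534784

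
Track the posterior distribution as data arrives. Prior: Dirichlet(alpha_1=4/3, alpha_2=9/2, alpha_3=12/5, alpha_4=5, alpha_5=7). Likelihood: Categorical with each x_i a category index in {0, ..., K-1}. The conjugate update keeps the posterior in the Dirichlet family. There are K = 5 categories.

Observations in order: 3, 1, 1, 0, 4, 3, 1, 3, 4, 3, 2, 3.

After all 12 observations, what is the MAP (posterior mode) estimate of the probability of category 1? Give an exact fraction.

195/817

obs 1: x=3 → posterior Dirichlet(4/3, 9/2, 12/5, 6, 7)
obs 2: x=1 → posterior Dirichlet(4/3, 11/2, 12/5, 6, 7)
obs 3: x=1 → posterior Dirichlet(4/3, 13/2, 12/5, 6, 7)
obs 4: x=0 → posterior Dirichlet(7/3, 13/2, 12/5, 6, 7)
obs 5: x=4 → posterior Dirichlet(7/3, 13/2, 12/5, 6, 8)
obs 6: x=3 → posterior Dirichlet(7/3, 13/2, 12/5, 7, 8)
obs 7: x=1 → posterior Dirichlet(7/3, 15/2, 12/5, 7, 8)
obs 8: x=3 → posterior Dirichlet(7/3, 15/2, 12/5, 8, 8)
obs 9: x=4 → posterior Dirichlet(7/3, 15/2, 12/5, 8, 9)
obs 10: x=3 → posterior Dirichlet(7/3, 15/2, 12/5, 9, 9)
obs 11: x=2 → posterior Dirichlet(7/3, 15/2, 17/5, 9, 9)
obs 12: x=3 → posterior Dirichlet(7/3, 15/2, 17/5, 10, 9)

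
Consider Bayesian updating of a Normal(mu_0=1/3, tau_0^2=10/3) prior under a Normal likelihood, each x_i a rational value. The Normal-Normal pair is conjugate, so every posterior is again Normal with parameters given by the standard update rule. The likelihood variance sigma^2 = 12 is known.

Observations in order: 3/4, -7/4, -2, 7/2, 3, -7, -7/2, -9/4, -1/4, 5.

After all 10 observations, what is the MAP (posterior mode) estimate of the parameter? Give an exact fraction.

-33/136

obs 1: x=3/4 → posterior Normal(39/92, 60/23)
obs 2: x=-7/4 → posterior Normal(1/28, 15/7)
obs 3: x=-2 → posterior Normal(-3/11, 20/11)
obs 4: x=7/2 → posterior Normal(17/76, 30/19)
obs 5: x=3 → posterior Normal(47/86, 60/43)
obs 6: x=-7 → posterior Normal(-23/96, 5/4)
obs 7: x=-7/2 → posterior Normal(-29/53, 60/53)
obs 8: x=-9/4 → posterior Normal(-161/232, 30/29)
obs 9: x=-1/4 → posterior Normal(-83/126, 20/21)
obs 10: x=5 → posterior Normal(-33/136, 15/17)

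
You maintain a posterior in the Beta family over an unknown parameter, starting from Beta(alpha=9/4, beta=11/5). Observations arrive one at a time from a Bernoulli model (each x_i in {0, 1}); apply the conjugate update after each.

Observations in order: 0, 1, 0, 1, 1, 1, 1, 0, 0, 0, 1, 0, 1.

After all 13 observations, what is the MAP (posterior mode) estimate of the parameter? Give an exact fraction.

55/103

obs 1: x=0 → posterior Beta(9/4, 16/5)
obs 2: x=1 → posterior Beta(13/4, 16/5)
obs 3: x=0 → posterior Beta(13/4, 21/5)
obs 4: x=1 → posterior Beta(17/4, 21/5)
obs 5: x=1 → posterior Beta(21/4, 21/5)
obs 6: x=1 → posterior Beta(25/4, 21/5)
obs 7: x=1 → posterior Beta(29/4, 21/5)
obs 8: x=0 → posterior Beta(29/4, 26/5)
obs 9: x=0 → posterior Beta(29/4, 31/5)
obs 10: x=0 → posterior Beta(29/4, 36/5)
obs 11: x=1 → posterior Beta(33/4, 36/5)
obs 12: x=0 → posterior Beta(33/4, 41/5)
obs 13: x=1 → posterior Beta(37/4, 41/5)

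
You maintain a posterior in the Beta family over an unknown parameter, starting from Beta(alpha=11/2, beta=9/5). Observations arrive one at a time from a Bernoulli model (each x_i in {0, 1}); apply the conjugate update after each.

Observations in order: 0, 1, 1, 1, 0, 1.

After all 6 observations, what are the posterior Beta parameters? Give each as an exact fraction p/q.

alpha=19/2, beta=19/5

obs 1: x=0 → posterior Beta(11/2, 14/5)
obs 2: x=1 → posterior Beta(13/2, 14/5)
obs 3: x=1 → posterior Beta(15/2, 14/5)
obs 4: x=1 → posterior Beta(17/2, 14/5)
obs 5: x=0 → posterior Beta(17/2, 19/5)
obs 6: x=1 → posterior Beta(19/2, 19/5)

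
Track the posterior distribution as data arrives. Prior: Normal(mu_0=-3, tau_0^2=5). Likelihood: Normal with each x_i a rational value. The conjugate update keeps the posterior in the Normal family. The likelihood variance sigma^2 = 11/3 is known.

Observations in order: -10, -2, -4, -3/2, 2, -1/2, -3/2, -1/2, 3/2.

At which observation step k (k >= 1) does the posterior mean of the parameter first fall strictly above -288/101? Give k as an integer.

obs 1: x=-10 → posterior Normal(-183/26, 55/26)
obs 2: x=-2 → posterior Normal(-213/41, 55/41)
obs 3: x=-4 → posterior Normal(-39/8, 55/56)
obs 4: x=-3/2 → posterior Normal(-591/142, 55/71)
obs 5: x=2 → posterior Normal(-531/172, 55/86)
obs 6: x=-1/2 → posterior Normal(-273/101, 55/101)
obs 7: x=-3/2 → posterior Normal(-591/232, 55/116)
obs 8: x=-1/2 → posterior Normal(-303/131, 55/131)
obs 9: x=3/2 → posterior Normal(-561/292, 55/146)

k = 6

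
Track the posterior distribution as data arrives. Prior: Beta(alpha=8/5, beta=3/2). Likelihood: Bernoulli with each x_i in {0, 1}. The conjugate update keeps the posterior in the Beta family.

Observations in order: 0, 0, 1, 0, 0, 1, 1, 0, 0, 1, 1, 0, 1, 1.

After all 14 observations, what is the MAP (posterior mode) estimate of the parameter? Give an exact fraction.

obs 1: x=0 → posterior Beta(8/5, 5/2)
obs 2: x=0 → posterior Beta(8/5, 7/2)
obs 3: x=1 → posterior Beta(13/5, 7/2)
obs 4: x=0 → posterior Beta(13/5, 9/2)
obs 5: x=0 → posterior Beta(13/5, 11/2)
obs 6: x=1 → posterior Beta(18/5, 11/2)
obs 7: x=1 → posterior Beta(23/5, 11/2)
obs 8: x=0 → posterior Beta(23/5, 13/2)
obs 9: x=0 → posterior Beta(23/5, 15/2)
obs 10: x=1 → posterior Beta(28/5, 15/2)
obs 11: x=1 → posterior Beta(33/5, 15/2)
obs 12: x=0 → posterior Beta(33/5, 17/2)
obs 13: x=1 → posterior Beta(38/5, 17/2)
obs 14: x=1 → posterior Beta(43/5, 17/2)

76/151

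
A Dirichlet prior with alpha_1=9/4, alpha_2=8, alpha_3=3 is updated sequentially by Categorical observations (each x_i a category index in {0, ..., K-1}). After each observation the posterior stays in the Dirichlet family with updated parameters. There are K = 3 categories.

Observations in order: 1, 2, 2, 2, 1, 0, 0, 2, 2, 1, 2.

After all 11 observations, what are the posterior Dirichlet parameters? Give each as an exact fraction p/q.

alpha_1=17/4, alpha_2=11, alpha_3=9

obs 1: x=1 → posterior Dirichlet(9/4, 9, 3)
obs 2: x=2 → posterior Dirichlet(9/4, 9, 4)
obs 3: x=2 → posterior Dirichlet(9/4, 9, 5)
obs 4: x=2 → posterior Dirichlet(9/4, 9, 6)
obs 5: x=1 → posterior Dirichlet(9/4, 10, 6)
obs 6: x=0 → posterior Dirichlet(13/4, 10, 6)
obs 7: x=0 → posterior Dirichlet(17/4, 10, 6)
obs 8: x=2 → posterior Dirichlet(17/4, 10, 7)
obs 9: x=2 → posterior Dirichlet(17/4, 10, 8)
obs 10: x=1 → posterior Dirichlet(17/4, 11, 8)
obs 11: x=2 → posterior Dirichlet(17/4, 11, 9)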